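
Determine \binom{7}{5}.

21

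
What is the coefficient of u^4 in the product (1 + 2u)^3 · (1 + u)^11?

2068

Coefficient of u^4 = Σ_{j} C(3,j)·2^j·C(11,4-j)·1^(4-j) for j from 0 to 3.
= 330 + 990 + 660 + 88 = 2068.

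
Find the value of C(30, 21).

C(30,21) = C(30,9) by symmetry.
C(30,9) = (30·29·28·27·26·25·24·23·22) / 9! = 5191778592000 / 362880 = 14307150.

14307150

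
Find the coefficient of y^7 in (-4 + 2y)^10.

-983040

The general term is C(10,j)·(-4)^j·(2y)^(10-j); the y^7 term has j = 3.
C(10,3) = 120.
Coefficient = C(10,3) · (-4)^3 · 2^7 = 120 · (-64) · 128 = -983040.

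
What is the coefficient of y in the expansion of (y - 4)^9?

The general term is C(9,j)·(y)^j·(-4)^(9-j); the y^1 term has j = 1.
C(9,1) = 9.
Coefficient = C(9,1) · (-4)^8 = 9 · 65536 = 589824.

589824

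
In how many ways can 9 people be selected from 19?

92378

This is C(19,9) = 92378.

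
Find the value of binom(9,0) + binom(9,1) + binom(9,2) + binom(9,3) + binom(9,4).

1 + 9 + 36 + 84 + 126 = 256.

256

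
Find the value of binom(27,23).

C(27,23) = C(27,4) by symmetry.
C(27,4) = (27·26·25·24) / 4! = 421200 / 24 = 17550.

17550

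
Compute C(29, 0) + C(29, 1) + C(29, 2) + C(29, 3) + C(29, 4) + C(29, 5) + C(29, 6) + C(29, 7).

1 + 29 + 406 + 3654 + 23751 + 118755 + 475020 + 1560780 = 2182396.

2182396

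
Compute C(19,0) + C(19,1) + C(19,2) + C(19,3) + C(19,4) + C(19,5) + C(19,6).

43796

1 + 19 + 171 + 969 + 3876 + 11628 + 27132 = 43796.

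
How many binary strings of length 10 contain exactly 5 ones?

Choose the 5 positions: C(10,5) = 252.

252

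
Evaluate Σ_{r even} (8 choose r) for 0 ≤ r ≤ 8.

Even-r terms of row 8 sum to 2^7 = 128.

128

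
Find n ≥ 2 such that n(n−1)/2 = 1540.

n(n−1)/2 = 1540 ⇒ n(n−1) = 3080. Since 56·55 = 3080, n = 56.

56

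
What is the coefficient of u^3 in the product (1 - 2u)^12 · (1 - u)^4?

Coefficient of u^3 = Σ_{j} C(12,j)·(-2)^j·C(4,3-j)·(-1)^(3-j) for j from 0 to 3.
= (-4) + (-144) + (-1056) + (-1760) = -2964.

-2964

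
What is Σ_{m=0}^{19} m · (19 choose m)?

Since m·C(19,m) = 19·C(18,m−1), the sum is 19·2^18 = 19·262144 = 4980736.

4980736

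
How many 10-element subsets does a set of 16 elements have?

C(16,10) = C(16,6) by symmetry.
C(16,6) = (16·15·14·13·12·11) / 6! = 5765760 / 720 = 8008.

8008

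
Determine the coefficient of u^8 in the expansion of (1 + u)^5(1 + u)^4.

9

(1 + u)^5(1 + u)^4 = (1 + u)^9, so the coefficient of u^8 is C(9,8)·1^8 = 9·1 = 9.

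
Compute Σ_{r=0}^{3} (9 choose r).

130

1 + 9 + 36 + 84 = 130.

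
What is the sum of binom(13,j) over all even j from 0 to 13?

Even-j terms of row 13 sum to 2^12 = 4096.

4096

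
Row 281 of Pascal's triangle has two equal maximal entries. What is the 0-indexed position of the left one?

For odd n = 281, C(281,r) peaks at r = (n−1)/2 and (n+1)/2; the lesser is 140.

140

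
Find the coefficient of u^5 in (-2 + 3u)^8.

The general term is C(8,j)·(-2)^j·(3u)^(8-j); the u^5 term has j = 3.
C(8,3) = 56.
Coefficient = C(8,3) · (-2)^3 · 3^5 = 56 · (-8) · 243 = -108864.

-108864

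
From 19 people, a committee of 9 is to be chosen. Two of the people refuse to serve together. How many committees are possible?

All 9-subsets: C(19,9) = 92378. Those containing both fixed elements: C(17,7) = 19448.
92378 − 19448 = 72930.

72930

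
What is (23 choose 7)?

245157

C(23,7) = (23·22·21·20·19·18·17) / 7! = 1235591280 / 5040 = 245157.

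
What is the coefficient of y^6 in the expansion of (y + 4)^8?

448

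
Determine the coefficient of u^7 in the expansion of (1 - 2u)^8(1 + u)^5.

-912

Coefficient of u^7 = Σ_{j} C(8,j)·(-2)^j·C(5,7-j)·1^(7-j) for j from 2 to 7.
= 112 + (-2240) + 11200 + (-17920) + 8960 + (-1024) = -912.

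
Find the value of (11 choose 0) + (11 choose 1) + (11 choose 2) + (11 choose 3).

1 + 11 + 55 + 165 = 232.

232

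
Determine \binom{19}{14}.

11628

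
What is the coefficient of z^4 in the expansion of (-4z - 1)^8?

17920

The general term is C(8,j)·(-4z)^j·(-1)^(8-j); the z^4 term has j = 4.
C(8,4) = 70.
Coefficient = C(8,4) · (-4)^4 = 70 · 256 = 17920.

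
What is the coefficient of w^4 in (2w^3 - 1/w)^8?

General term: C(8,j)·(2w^3)^j·(-1/w)^(8-j), with w-exponent 3j − 1(8−j) = 4j − 8.
Set 4j − 8 = 4: j = 3.
C(8,3) = 56; 2^3 = 8; (-1)^5 = -1.
Coefficient = 56 · 8 · (-1) = -448.

-448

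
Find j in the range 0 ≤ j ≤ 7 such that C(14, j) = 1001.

C(14,j) increases on 0 ≤ j ≤ 7. C(14,3) = 364 and C(14,4) = 1001, so j = 4.

4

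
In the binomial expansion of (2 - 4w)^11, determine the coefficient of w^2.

The general term is C(11,j)·(2)^j·(-4w)^(11-j); the w^2 term has j = 9.
C(11,9) = 55.
Coefficient = C(11,9) · 2^9 · (-4)^2 = 55 · 512 · 16 = 450560.

450560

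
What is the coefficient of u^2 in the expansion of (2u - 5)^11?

The general term is C(11,j)·(2u)^j·(-5)^(11-j); the u^2 term has j = 2.
C(11,2) = 55.
Coefficient = C(11,2) · 2^2 · (-5)^9 = 55 · 4 · (-1953125) = -429687500.

-429687500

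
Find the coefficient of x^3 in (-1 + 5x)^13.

35750

The general term is C(13,j)·(-1)^j·(5x)^(13-j); the x^3 term has j = 10.
C(13,10) = 286.
Coefficient = C(13,10) · 5^3 = 286 · 125 = 35750.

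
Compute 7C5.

21

C(7,5) = C(7,2) by symmetry.
C(7,2) = (7·6) / 2! = 42 / 2 = 21.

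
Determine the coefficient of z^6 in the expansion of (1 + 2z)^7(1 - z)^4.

Coefficient of z^6 = Σ_{j} C(7,j)·2^j·C(4,6-j)·(-1)^(6-j) for j from 2 to 6.
= 84 + (-1120) + 3360 + (-2688) + 448 = 84.

84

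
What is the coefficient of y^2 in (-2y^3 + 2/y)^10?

General term: C(10,j)·(-2y^3)^j·(2/y)^(10-j), with y-exponent 3j − 1(10−j) = 4j − 10.
Set 4j − 10 = 2: j = 3.
C(10,3) = 120; (-2)^3 = -8; 2^7 = 128.
Coefficient = 120 · (-8) · 128 = -122880.

-122880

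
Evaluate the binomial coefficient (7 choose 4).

35

C(7,4) = C(7,3) by symmetry.
C(7,3) = (7·6·5) / 3! = 210 / 6 = 35.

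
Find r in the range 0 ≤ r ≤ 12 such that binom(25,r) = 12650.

4

C(25,r) increases on 0 ≤ r ≤ 12. C(25,3) = 2300 and C(25,4) = 12650, so r = 4.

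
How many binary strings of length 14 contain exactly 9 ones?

Choose the 9 positions: C(14,9) = 2002.

2002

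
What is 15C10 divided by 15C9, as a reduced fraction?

3/5

C(n,k+1)/C(n,k) = (n−k)/(k+1) = (15−9)/(9+1) = 6/10 = 3/5.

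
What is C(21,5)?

20349

C(21,5) = (21·20·19·18·17) / 5! = 2441880 / 120 = 20349.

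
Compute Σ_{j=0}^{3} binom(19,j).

1 + 19 + 171 + 969 = 1160.

1160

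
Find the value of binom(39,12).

3910797436

C(39,12) = (39·38·37·36·35·34·33·32·31·30·29·28) / 12! = 1873278229119897600 / 479001600 = 3910797436.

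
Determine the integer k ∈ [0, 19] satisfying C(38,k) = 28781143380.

C(38,k) increases on 0 ≤ k ≤ 19. C(38,16) = 22239974430 and C(38,17) = 28781143380, so k = 17.

17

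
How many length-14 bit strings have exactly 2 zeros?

Choose the 2 positions: C(14,2) = 91.

91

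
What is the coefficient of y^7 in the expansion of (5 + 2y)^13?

The general term is C(13,j)·(5)^j·(2y)^(13-j); the y^7 term has j = 6.
C(13,6) = 1716.
Coefficient = C(13,6) · 5^6 · 2^7 = 1716 · 15625 · 128 = 3432000000.

3432000000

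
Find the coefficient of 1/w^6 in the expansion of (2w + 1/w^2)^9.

2016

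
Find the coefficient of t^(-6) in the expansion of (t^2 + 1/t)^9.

General term: C(9,j)·(t^2)^j·(1/t)^(9-j), with t-exponent 2j − 1(9−j) = 3j − 9.
Set 3j − 9 = -6: j = 1.
C(9,1) = 9; 1^1 = 1; 1^8 = 1.
Coefficient = 9 · 1 · 1 = 9.

9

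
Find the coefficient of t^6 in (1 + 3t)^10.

153090

The general term is C(10,j)·(1)^j·(3t)^(10-j); the t^6 term has j = 4.
C(10,4) = 210.
Coefficient = C(10,4) · 3^6 = 210 · 729 = 153090.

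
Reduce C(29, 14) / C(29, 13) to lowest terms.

8/7

C(n,k+1)/C(n,k) = (n−k)/(k+1) = (29−13)/(13+1) = 16/14 = 8/7.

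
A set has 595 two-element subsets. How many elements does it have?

n(n−1)/2 = 595 ⇒ n(n−1) = 1190. Since 35·34 = 1190, n = 35.

35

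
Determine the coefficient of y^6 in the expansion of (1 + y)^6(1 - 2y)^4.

-87

Coefficient of y^6 = Σ_{j} C(6,j)·1^j·C(4,6-j)·(-2)^(6-j) for j from 2 to 6.
= 240 + (-640) + 360 + (-48) + 1 = -87.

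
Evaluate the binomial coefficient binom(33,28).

237336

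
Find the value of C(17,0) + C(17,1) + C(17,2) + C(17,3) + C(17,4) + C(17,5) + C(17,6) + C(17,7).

41226

1 + 17 + 136 + 680 + 2380 + 6188 + 12376 + 19448 = 41226.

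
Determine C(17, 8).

24310

C(17,8) = (17·16·15·14·13·12·11·10) / 8! = 980179200 / 40320 = 24310.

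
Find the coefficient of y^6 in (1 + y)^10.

210

The general term is C(10,j)·(1)^j·(y)^(10-j); the y^6 term has j = 4.
C(10,4) = 210.
Coefficient = C(10,4) = 210.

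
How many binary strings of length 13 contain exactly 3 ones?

Choose the 3 positions: C(13,3) = 286.

286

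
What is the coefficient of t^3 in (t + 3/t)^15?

3648645

General term: C(15,j)·(t)^j·(3/t)^(15-j), with t-exponent 1j − 1(15−j) = 2j − 15.
Set 2j − 15 = 3: j = 9.
C(15,9) = 5005; 1^9 = 1; 3^6 = 729.
Coefficient = 5005 · 1 · 729 = 3648645.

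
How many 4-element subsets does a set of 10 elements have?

C(10,4) = (10·9·8·7) / 4! = 5040 / 24 = 210.

210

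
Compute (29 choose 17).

C(29,17) = C(29,12) by symmetry.
C(29,12) = (29·28·27·26·25·24·23·22·21·20·19·18) / 12! = 24858235898496000 / 479001600 = 51895935.

51895935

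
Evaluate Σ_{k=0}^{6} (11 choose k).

1486

1 + 11 + 55 + 165 + 330 + 462 + 462 = 1486.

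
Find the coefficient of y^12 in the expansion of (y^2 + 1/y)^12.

495

General term: C(12,j)·(y^2)^j·(1/y)^(12-j), with y-exponent 2j − 1(12−j) = 3j − 12.
Set 3j − 12 = 12: j = 8.
C(12,8) = 495; 1^8 = 1; 1^4 = 1.
Coefficient = 495 · 1 · 1 = 495.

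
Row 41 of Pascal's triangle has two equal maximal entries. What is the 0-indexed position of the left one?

20

For odd n = 41, C(41,r) peaks at r = (n−1)/2 and (n+1)/2; the lower is 20.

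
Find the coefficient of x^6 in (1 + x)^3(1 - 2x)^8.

Coefficient of x^6 = Σ_{j} C(3,j)·1^j·C(8,6-j)·(-2)^(6-j) for j from 0 to 3.
= 1792 + (-5376) + 3360 + (-448) = -672.

-672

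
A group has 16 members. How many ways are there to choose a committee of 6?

8008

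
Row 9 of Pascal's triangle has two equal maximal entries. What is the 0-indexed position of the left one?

For odd n = 9, C(9,j) peaks at j = (n−1)/2 and (n+1)/2; the lower is 4.

4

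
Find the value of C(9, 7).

36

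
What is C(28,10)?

13123110

C(28,10) = (28·27·26·25·24·23·22·21·20·19) / 10! = 47621141568000 / 3628800 = 13123110.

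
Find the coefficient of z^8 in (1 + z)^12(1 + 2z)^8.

Coefficient of z^8 = Σ_{j} C(12,j)·1^j·C(8,8-j)·2^(8-j) for j from 0 to 8.
= 256 + 12288 + 118272 + 394240 + 554400 + 354816 + 103488 + 12672 + 495 = 1550927.

1550927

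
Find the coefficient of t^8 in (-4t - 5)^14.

The general term is C(14,j)·(-4t)^j·(-5)^(14-j); the t^8 term has j = 8.
C(14,8) = 3003.
Coefficient = C(14,8) · (-4)^8 · (-5)^6 = 3003 · 65536 · 15625 = 3075072000000.

3075072000000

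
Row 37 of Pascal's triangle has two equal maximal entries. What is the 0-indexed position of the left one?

For odd n = 37, C(37,k) peaks at k = (n−1)/2 and (n+1)/2; the lower is 18.

18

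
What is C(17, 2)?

C(17,2) = (17·16) / 2! = 272 / 2 = 136.

136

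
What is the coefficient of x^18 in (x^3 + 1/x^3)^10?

45

General term: C(10,j)·(x^3)^j·(1/x^3)^(10-j), with x-exponent 3j − 3(10−j) = 6j − 30.
Set 6j − 30 = 18: j = 8.
C(10,8) = 45; 1^8 = 1; 1^2 = 1.
Coefficient = 45 · 1 · 1 = 45.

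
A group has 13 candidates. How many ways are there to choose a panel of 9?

This is C(13,9) = 715.

715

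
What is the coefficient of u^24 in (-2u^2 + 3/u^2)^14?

-344064

General term: C(14,j)·(-2u^2)^j·(3/u^2)^(14-j), with u-exponent 2j − 2(14−j) = 4j − 28.
Set 4j − 28 = 24: j = 13.
C(14,13) = 14; (-2)^13 = -8192; 3^1 = 3.
Coefficient = 14 · (-8192) · 3 = -344064.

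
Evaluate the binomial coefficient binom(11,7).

C(11,7) = C(11,4) by symmetry.
C(11,4) = (11·10·9·8) / 4! = 7920 / 24 = 330.

330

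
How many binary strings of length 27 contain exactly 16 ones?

Choose the 16 positions: C(27,16) = 13037895.

13037895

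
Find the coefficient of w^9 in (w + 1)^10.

The general term is C(10,j)·(w)^j·(1)^(10-j); the w^9 term has j = 9.
C(10,9) = 10.
Coefficient = C(10,9) = 10.

10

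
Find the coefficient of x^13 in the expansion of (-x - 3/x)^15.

General term: C(15,j)·(-x)^j·(-3/x)^(15-j), with x-exponent 1j − 1(15−j) = 2j − 15.
Set 2j − 15 = 13: j = 14.
C(15,14) = 15; (-1)^14 = 1; (-3)^1 = -3.
Coefficient = 15 · 1 · (-3) = -45.

-45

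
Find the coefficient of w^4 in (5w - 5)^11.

-16113281250

The general term is C(11,j)·(5w)^j·(-5)^(11-j); the w^4 term has j = 4.
C(11,4) = 330.
Coefficient = C(11,4) · 5^4 · (-5)^7 = 330 · 625 · (-78125) = -16113281250.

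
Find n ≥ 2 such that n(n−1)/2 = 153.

18

n(n−1)/2 = 153 ⇒ n(n−1) = 306. Since 18·17 = 306, n = 18.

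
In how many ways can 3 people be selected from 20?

1140

This is C(20,3) = 1140.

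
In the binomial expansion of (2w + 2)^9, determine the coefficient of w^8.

The general term is C(9,j)·(2w)^j·(2)^(9-j); the w^8 term has j = 8.
C(9,8) = 9.
Coefficient = C(9,8) · 2^8 · 2^1 = 9 · 256 · 2 = 4608.

4608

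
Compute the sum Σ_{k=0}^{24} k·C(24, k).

Differentiating (1+x)^24 and setting x=1: Σ k·C(24,k) = 24·2^23 = 201326592.

201326592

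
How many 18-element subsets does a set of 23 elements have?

33649

C(23,18) = C(23,5) by symmetry.
C(23,5) = (23·22·21·20·19) / 5! = 4037880 / 120 = 33649.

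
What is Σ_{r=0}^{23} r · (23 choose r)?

Since r·C(23,r) = 23·C(22,r−1), the sum is 23·2^22 = 23·4194304 = 96468992.

96468992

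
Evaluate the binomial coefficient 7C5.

C(7,5) = C(7,2) by symmetry.
C(7,2) = (7·6) / 2! = 42 / 2 = 21.

21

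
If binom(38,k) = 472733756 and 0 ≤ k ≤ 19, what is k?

C(38,k) increases on 0 ≤ k ≤ 19. C(38,9) = 163011640 and C(38,10) = 472733756, so k = 10.

10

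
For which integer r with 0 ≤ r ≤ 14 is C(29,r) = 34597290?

C(29,r) increases on 0 ≤ r ≤ 14. C(29,10) = 20030010 and C(29,11) = 34597290, so r = 11.

11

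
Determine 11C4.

C(11,4) = (11·10·9·8) / 4! = 7920 / 24 = 330.

330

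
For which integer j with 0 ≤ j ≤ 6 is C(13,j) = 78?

2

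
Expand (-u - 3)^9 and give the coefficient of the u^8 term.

The general term is C(9,j)·(-u)^j·(-3)^(9-j); the u^8 term has j = 8.
C(9,8) = 9.
Coefficient = C(9,8) · (-3)^1 = 9 · (-3) = -27.

-27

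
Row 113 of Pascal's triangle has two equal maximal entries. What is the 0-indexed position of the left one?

56

For odd n = 113, C(113,j) peaks at j = (n−1)/2 and (n+1)/2; the lesser is 56.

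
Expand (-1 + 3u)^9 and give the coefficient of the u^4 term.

-10206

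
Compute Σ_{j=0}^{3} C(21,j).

1 + 21 + 210 + 1330 = 1562.

1562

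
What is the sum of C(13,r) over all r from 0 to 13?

The entries of row 13 sum to 2^13 = 8192.

8192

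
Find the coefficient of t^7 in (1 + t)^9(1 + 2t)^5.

23868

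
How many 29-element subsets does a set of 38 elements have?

C(38,29) = C(38,9) by symmetry.
C(38,9) = (38·37·36·35·34·33·32·31·30) / 9! = 59153663923200 / 362880 = 163011640.

163011640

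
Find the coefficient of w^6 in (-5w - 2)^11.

-231000000

The general term is C(11,j)·(-5w)^j·(-2)^(11-j); the w^6 term has j = 6.
C(11,6) = 462.
Coefficient = C(11,6) · (-5)^6 · (-2)^5 = 462 · 15625 · (-32) = -231000000.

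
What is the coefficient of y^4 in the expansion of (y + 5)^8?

43750

The general term is C(8,j)·(y)^j·(5)^(8-j); the y^4 term has j = 4.
C(8,4) = 70.
Coefficient = C(8,4) · 5^4 = 70 · 625 = 43750.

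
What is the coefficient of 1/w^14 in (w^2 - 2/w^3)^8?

General term: C(8,j)·(w^2)^j·(-2/w^3)^(8-j), with w-exponent 2j − 3(8−j) = 5j − 24.
Set 5j − 24 = -14: j = 2.
C(8,2) = 28; 1^2 = 1; (-2)^6 = 64.
Coefficient = 28 · 1 · 64 = 1792.

1792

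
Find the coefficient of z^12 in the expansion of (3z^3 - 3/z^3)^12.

263063295

General term: C(12,j)·(3z^3)^j·(-3/z^3)^(12-j), with z-exponent 3j − 3(12−j) = 6j − 36.
Set 6j − 36 = 12: j = 8.
C(12,8) = 495; 3^8 = 6561; (-3)^4 = 81.
Coefficient = 495 · 6561 · 81 = 263063295.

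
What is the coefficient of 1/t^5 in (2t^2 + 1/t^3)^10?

General term: C(10,j)·(2t^2)^j·(1/t^3)^(10-j), with t-exponent 2j − 3(10−j) = 5j − 30.
Set 5j − 30 = -5: j = 5.
C(10,5) = 252; 2^5 = 32; 1^5 = 1.
Coefficient = 252 · 32 · 1 = 8064.

8064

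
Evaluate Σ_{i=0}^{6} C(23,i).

145499

1 + 23 + 253 + 1771 + 8855 + 33649 + 100947 = 145499.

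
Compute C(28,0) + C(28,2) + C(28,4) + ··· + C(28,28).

134217728

Even-i terms of row 28 sum to 2^27 = 134217728.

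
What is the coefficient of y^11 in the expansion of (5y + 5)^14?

2221679687500

The general term is C(14,j)·(5y)^j·(5)^(14-j); the y^11 term has j = 11.
C(14,11) = 364.
Coefficient = C(14,11) · 5^11 · 5^3 = 364 · 48828125 · 125 = 2221679687500.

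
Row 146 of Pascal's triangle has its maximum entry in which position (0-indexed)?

C(146,k) is maximized at k = 146/2 = 73.

73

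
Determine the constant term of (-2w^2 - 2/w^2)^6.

General term: C(6,j)·(-2w^2)^j·(-2/w^2)^(6-j), with w-exponent 2j − 2(6−j) = 4j − 12.
Set 4j − 12 = 0: j = 3.
C(6,3) = 20; (-2)^3 = -8; (-2)^3 = -8.
Coefficient = 20 · (-8) · (-8) = 1280.

1280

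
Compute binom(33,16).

1166803110

C(33,16) = (33·32·31·30·29·28·27·26·25·24·23·22·21·20·19·18) / 16! = 24412776311194951680000 / 20922789888000 = 1166803110.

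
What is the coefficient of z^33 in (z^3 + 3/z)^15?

General term: C(15,j)·(z^3)^j·(3/z)^(15-j), with z-exponent 3j − 1(15−j) = 4j − 15.
Set 4j − 15 = 33: j = 12.
C(15,12) = 455; 1^12 = 1; 3^3 = 27.
Coefficient = 455 · 1 · 27 = 12285.

12285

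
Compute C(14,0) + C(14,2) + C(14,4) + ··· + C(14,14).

Even-k terms of row 14 sum to 2^13 = 8192.

8192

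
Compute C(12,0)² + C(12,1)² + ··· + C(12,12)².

By Vandermonde's identity, Σ C(12,j)² = C(24,12) = 2704156.

2704156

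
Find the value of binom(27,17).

C(27,17) = C(27,10) by symmetry.
C(27,10) = (27·26·25·24·23·22·21·20·19·18) / 10! = 30613591008000 / 3628800 = 8436285.

8436285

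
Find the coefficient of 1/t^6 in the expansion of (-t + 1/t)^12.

-220

General term: C(12,j)·(-t)^j·(1/t)^(12-j), with t-exponent 1j − 1(12−j) = 2j − 12.
Set 2j − 12 = -6: j = 3.
C(12,3) = 220; (-1)^3 = -1; 1^9 = 1.
Coefficient = 220 · (-1) · 1 = -220.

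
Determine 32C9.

28048800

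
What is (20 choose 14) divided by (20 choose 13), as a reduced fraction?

1/2

C(n,k+1)/C(n,k) = (n−k)/(k+1) = (20−13)/(13+1) = 7/14 = 1/2.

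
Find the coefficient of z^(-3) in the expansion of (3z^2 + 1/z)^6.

General term: C(6,j)·(3z^2)^j·(1/z)^(6-j), with z-exponent 2j − 1(6−j) = 3j − 6.
Set 3j − 6 = -3: j = 1.
C(6,1) = 6; 3^1 = 3; 1^5 = 1.
Coefficient = 6 · 3 · 1 = 18.

18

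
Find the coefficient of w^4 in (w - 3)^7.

-945

The general term is C(7,j)·(w)^j·(-3)^(7-j); the w^4 term has j = 4.
C(7,4) = 35.
Coefficient = C(7,4) · (-3)^3 = 35 · (-27) = -945.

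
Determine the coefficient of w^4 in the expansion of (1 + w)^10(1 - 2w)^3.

Coefficient of w^4 = Σ_{j} C(10,j)·1^j·C(3,4-j)·(-2)^(4-j) for j from 1 to 4.
= (-80) + 540 + (-720) + 210 = -50.

-50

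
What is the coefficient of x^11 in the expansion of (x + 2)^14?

The general term is C(14,j)·(x)^j·(2)^(14-j); the x^11 term has j = 11.
C(14,11) = 364.
Coefficient = C(14,11) · 2^3 = 364 · 8 = 2912.

2912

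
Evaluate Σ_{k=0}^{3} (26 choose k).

2952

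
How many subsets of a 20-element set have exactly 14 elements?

Choose the 14 positions: C(20,14) = 38760.

38760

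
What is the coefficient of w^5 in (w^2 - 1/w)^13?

-1716

General term: C(13,j)·(w^2)^j·(-1/w)^(13-j), with w-exponent 2j − 1(13−j) = 3j − 13.
Set 3j − 13 = 5: j = 6.
C(13,6) = 1716; 1^6 = 1; (-1)^7 = -1.
Coefficient = 1716 · 1 · (-1) = -1716.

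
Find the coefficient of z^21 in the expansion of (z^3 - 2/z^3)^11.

General term: C(11,j)·(z^3)^j·(-2/z^3)^(11-j), with z-exponent 3j − 3(11−j) = 6j − 33.
Set 6j − 33 = 21: j = 9.
C(11,9) = 55; 1^9 = 1; (-2)^2 = 4.
Coefficient = 55 · 1 · 4 = 220.

220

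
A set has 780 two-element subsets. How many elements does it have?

40

n(n−1)/2 = 780 ⇒ n(n−1) = 1560. Since 40·39 = 1560, n = 40.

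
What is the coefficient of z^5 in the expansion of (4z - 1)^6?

-6144

The general term is C(6,j)·(4z)^j·(-1)^(6-j); the z^5 term has j = 5.
C(6,5) = 6.
Coefficient = C(6,5) · 4^5 · (-1)^1 = 6 · 1024 · (-1) = -6144.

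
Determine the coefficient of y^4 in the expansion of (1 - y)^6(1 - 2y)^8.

5823

Coefficient of y^4 = Σ_{j} C(6,j)·(-1)^j·C(8,4-j)·(-2)^(4-j) for j from 0 to 4.
= 1120 + 2688 + 1680 + 320 + 15 = 5823.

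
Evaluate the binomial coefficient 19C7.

50388

C(19,7) = (19·18·17·16·15·14·13) / 7! = 253955520 / 5040 = 50388.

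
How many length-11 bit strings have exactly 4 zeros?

Choose the 4 positions: C(11,4) = 330.

330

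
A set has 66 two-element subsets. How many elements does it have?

12

n(n−1)/2 = 66 ⇒ n(n−1) = 132. Since 12·11 = 132, n = 12.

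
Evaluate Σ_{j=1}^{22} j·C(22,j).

46137344

Differentiating (1+x)^22 and setting x=1: Σ j·C(22,j) = 22·2^21 = 46137344.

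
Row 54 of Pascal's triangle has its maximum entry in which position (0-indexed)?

27

C(54,m) is maximized at m = 54/2 = 27.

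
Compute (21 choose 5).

C(21,5) = (21·20·19·18·17) / 5! = 2441880 / 120 = 20349.

20349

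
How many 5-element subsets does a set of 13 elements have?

1287

C(13,5) = (13·12·11·10·9) / 5! = 154440 / 120 = 1287.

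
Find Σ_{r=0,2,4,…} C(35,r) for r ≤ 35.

Half of (1+1)^35 + (1−1)^35 gives the even-index sum: 2^34 = 17179869184.

17179869184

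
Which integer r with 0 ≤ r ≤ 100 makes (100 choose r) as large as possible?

50

C(100,r) is maximized at r = 100/2 = 50.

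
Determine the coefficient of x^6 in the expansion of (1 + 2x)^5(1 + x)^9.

16272

Coefficient of x^6 = Σ_{j} C(5,j)·2^j·C(9,6-j)·1^(6-j) for j from 0 to 5.
= 84 + 1260 + 5040 + 6720 + 2880 + 288 = 16272.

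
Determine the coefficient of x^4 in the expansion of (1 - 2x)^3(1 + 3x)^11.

5676

Coefficient of x^4 = Σ_{j} C(3,j)·(-2)^j·C(11,4-j)·3^(4-j) for j from 0 to 3.
= 26730 + (-26730) + 5940 + (-264) = 5676.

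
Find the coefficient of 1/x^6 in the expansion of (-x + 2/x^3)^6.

-160

General term: C(6,j)·(-x)^j·(2/x^3)^(6-j), with x-exponent 1j − 3(6−j) = 4j − 18.
Set 4j − 18 = -6: j = 3.
C(6,3) = 20; (-1)^3 = -1; 2^3 = 8.
Coefficient = 20 · (-1) · 8 = -160.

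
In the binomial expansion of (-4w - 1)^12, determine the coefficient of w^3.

The general term is C(12,j)·(-4w)^j·(-1)^(12-j); the w^3 term has j = 3.
C(12,3) = 220.
Coefficient = C(12,3) · (-4)^3 · (-1)^9 = 220 · (-64) · (-1) = 14080.

14080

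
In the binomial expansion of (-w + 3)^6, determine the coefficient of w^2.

1215

The general term is C(6,j)·(-w)^j·(3)^(6-j); the w^2 term has j = 2.
C(6,2) = 15.
Coefficient = C(6,2) · 3^4 = 15 · 81 = 1215.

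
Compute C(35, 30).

324632

C(35,30) = C(35,5) by symmetry.
C(35,5) = (35·34·33·32·31) / 5! = 38955840 / 120 = 324632.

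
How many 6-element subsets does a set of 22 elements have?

74613

C(22,6) = (22·21·20·19·18·17) / 6! = 53721360 / 720 = 74613.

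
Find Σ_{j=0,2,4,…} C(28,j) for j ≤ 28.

134217728

Half of (1+1)^28 + (1−1)^28 gives the even-index sum: 2^27 = 134217728.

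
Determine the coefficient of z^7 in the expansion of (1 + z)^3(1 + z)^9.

792

Coefficient of z^7 = Σ_{j} C(3,j)·C(9,7-j) for j from 0 to 3.
= 36 + 252 + 378 + 126 = 792.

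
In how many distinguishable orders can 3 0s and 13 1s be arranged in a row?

Choose positions for the 0s: C(16,3) = 560.

560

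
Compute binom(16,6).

8008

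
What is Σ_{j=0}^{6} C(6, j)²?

Σ C(6,j)² is the coefficient of x^6 in (1+x)^6(1+x)^6 = (1+x)^12, i.e. C(12,6) = 924.

924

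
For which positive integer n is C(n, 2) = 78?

n(n−1)/2 = 78 ⇒ n(n−1) = 156. Since 13·12 = 156, n = 13.

13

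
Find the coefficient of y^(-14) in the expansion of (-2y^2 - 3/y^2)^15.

-3868890480

General term: C(15,j)·(-2y^2)^j·(-3/y^2)^(15-j), with y-exponent 2j − 2(15−j) = 4j − 30.
Set 4j − 30 = -14: j = 4.
C(15,4) = 1365; (-2)^4 = 16; (-3)^11 = -177147.
Coefficient = 1365 · 16 · (-177147) = -3868890480.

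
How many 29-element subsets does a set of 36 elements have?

8347680

C(36,29) = C(36,7) by symmetry.
C(36,7) = (36·35·34·33·32·31·30) / 7! = 42072307200 / 5040 = 8347680.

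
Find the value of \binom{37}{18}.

17672631900

C(37,18) = (37·36·35·34·33·32·31·30·29·28·27·26·25·24·23·22·21·20) / 18! = 113146793787569865523200000 / 6402373705728000 = 17672631900.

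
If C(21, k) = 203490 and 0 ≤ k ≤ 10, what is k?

8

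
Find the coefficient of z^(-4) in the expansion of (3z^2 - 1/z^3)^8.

General term: C(8,j)·(3z^2)^j·(-1/z^3)^(8-j), with z-exponent 2j − 3(8−j) = 5j − 24.
Set 5j − 24 = -4: j = 4.
C(8,4) = 70; 3^4 = 81; (-1)^4 = 1.
Coefficient = 70 · 81 · 1 = 5670.

5670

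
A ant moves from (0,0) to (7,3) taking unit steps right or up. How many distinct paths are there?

Each path is a sequence of 10 steps with 7 rights: C(10,7) = 120.

120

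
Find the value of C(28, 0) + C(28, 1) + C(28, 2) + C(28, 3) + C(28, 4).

24158

1 + 28 + 378 + 3276 + 20475 = 24158.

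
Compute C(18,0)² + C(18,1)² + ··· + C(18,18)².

By Vandermonde's identity, Σ C(18,r)² = C(36,18) = 9075135300.

9075135300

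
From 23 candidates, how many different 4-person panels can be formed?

8855

This is C(23,4) = 8855.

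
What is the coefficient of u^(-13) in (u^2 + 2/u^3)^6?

192

General term: C(6,j)·(u^2)^j·(2/u^3)^(6-j), with u-exponent 2j − 3(6−j) = 5j − 18.
Set 5j − 18 = -13: j = 1.
C(6,1) = 6; 1^1 = 1; 2^5 = 32.
Coefficient = 6 · 1 · 32 = 192.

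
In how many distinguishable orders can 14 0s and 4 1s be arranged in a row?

Choose positions for the 0s: C(18,14) = 3060.

3060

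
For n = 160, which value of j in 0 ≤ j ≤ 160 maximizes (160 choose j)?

80

C(160,j) is maximized at j = 160/2 = 80.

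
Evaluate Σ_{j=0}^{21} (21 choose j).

2097152

The entries of row 21 sum to 2^21 = 2097152.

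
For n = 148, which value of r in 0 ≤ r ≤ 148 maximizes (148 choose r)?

74

C(148,r) is maximized at r = 148/2 = 74.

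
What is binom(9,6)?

C(9,6) = C(9,3) by symmetry.
C(9,3) = (9·8·7) / 3! = 504 / 6 = 84.

84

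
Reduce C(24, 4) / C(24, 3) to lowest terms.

C(n,k+1)/C(n,k) = (n−k)/(k+1) = (24−3)/(3+1) = 21/4.

21/4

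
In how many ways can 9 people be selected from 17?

This is C(17,9) = 24310.

24310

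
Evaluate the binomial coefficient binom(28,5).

98280

C(28,5) = (28·27·26·25·24) / 5! = 11793600 / 120 = 98280.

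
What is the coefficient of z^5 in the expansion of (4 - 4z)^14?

-537407782912

The general term is C(14,j)·(4)^j·(-4z)^(14-j); the z^5 term has j = 9.
C(14,9) = 2002.
Coefficient = C(14,9) · 4^9 · (-4)^5 = 2002 · 262144 · (-1024) = -537407782912.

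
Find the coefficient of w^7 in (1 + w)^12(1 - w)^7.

Coefficient of w^7 = Σ_{j} C(12,j)·1^j·C(7,7-j)·(-1)^(7-j) for j from 0 to 7.
= (-1) + 84 + (-1386) + 7700 + (-17325) + 16632 + (-6468) + 792 = 28.

28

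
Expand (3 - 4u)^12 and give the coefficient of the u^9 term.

-1557135360

The general term is C(12,j)·(3)^j·(-4u)^(12-j); the u^9 term has j = 3.
C(12,3) = 220.
Coefficient = C(12,3) · 3^3 · (-4)^9 = 220 · 27 · (-262144) = -1557135360.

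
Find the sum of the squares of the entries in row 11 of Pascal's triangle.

705432

Σ C(11,r)² is the coefficient of x^11 in (1+x)^11(1+x)^11 = (1+x)^22, i.e. C(22,11) = 705432.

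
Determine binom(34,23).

286097760

C(34,23) = C(34,11) by symmetry.
C(34,11) = (34·33·32·31·30·29·28·27·26·25·24) / 11! = 11420107066368000 / 39916800 = 286097760.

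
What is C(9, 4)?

126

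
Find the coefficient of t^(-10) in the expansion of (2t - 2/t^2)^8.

General term: C(8,j)·(2t)^j·(-2/t^2)^(8-j), with t-exponent 1j − 2(8−j) = 3j − 16.
Set 3j − 16 = -10: j = 2.
C(8,2) = 28; 2^2 = 4; (-2)^6 = 64.
Coefficient = 28 · 4 · 64 = 7168.

7168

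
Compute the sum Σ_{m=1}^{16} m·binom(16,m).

Since m·C(16,m) = 16·C(15,m−1), the sum is 16·2^15 = 16·32768 = 524288.

524288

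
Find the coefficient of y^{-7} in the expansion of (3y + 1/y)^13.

7722

General term: C(13,j)·(3y)^j·(1/y)^(13-j), with y-exponent 1j − 1(13−j) = 2j − 13.
Set 2j − 13 = -7: j = 3.
C(13,3) = 286; 3^3 = 27; 1^10 = 1.
Coefficient = 286 · 27 · 1 = 7722.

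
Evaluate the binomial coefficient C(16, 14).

120

C(16,14) = C(16,2) by symmetry.
C(16,2) = (16·15) / 2! = 240 / 2 = 120.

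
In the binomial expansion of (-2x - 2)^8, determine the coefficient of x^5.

14336

The general term is C(8,j)·(-2x)^j·(-2)^(8-j); the x^5 term has j = 5.
C(8,5) = 56.
Coefficient = C(8,5) · (-2)^5 · (-2)^3 = 56 · (-32) · (-8) = 14336.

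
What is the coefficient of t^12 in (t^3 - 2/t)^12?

59136

General term: C(12,j)·(t^3)^j·(-2/t)^(12-j), with t-exponent 3j − 1(12−j) = 4j − 12.
Set 4j − 12 = 12: j = 6.
C(12,6) = 924; 1^6 = 1; (-2)^6 = 64.
Coefficient = 924 · 1 · 64 = 59136.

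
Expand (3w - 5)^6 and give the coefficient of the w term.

The general term is C(6,j)·(3w)^j·(-5)^(6-j); the w^1 term has j = 1.
C(6,1) = 6.
Coefficient = C(6,1) · 3^1 · (-5)^5 = 6 · 3 · (-3125) = -56250.

-56250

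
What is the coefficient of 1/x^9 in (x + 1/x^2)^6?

General term: C(6,j)·(x)^j·(1/x^2)^(6-j), with x-exponent 1j − 2(6−j) = 3j − 12.
Set 3j − 12 = -9: j = 1.
C(6,1) = 6; 1^1 = 1; 1^5 = 1.
Coefficient = 6 · 1 · 1 = 6.

6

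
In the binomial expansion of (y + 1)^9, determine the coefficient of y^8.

The general term is C(9,j)·(y)^j·(1)^(9-j); the y^8 term has j = 8.
C(9,8) = 9.
Coefficient = C(9,8) = 9.

9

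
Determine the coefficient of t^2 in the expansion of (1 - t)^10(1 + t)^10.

Coefficient of t^2 = Σ_{j} C(10,j)·(-1)^j·C(10,2-j)·1^(2-j) for j from 0 to 2.
= 45 + (-100) + 45 = -10.

-10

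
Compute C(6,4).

15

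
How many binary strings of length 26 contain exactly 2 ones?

Choose the 2 positions: C(26,2) = 325.

325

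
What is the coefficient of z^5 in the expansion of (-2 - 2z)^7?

The general term is C(7,j)·(-2)^j·(-2z)^(7-j); the z^5 term has j = 2.
C(7,2) = 21.
Coefficient = C(7,2) · (-2)^2 · (-2)^5 = 21 · 4 · (-32) = -2688.

-2688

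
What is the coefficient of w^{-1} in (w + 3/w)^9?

General term: C(9,j)·(w)^j·(3/w)^(9-j), with w-exponent 1j − 1(9−j) = 2j − 9.
Set 2j − 9 = -1: j = 4.
C(9,4) = 126; 1^4 = 1; 3^5 = 243.
Coefficient = 126 · 1 · 243 = 30618.

30618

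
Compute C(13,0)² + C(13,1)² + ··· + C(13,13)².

10400600

By Vandermonde's identity, Σ C(13,i)² = C(26,13) = 10400600.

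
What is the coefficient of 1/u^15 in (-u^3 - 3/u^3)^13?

-14073345

General term: C(13,j)·(-u^3)^j·(-3/u^3)^(13-j), with u-exponent 3j − 3(13−j) = 6j − 39.
Set 6j − 39 = -15: j = 4.
C(13,4) = 715; (-1)^4 = 1; (-3)^9 = -19683.
Coefficient = 715 · 1 · (-19683) = -14073345.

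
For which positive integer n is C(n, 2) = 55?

n(n−1)/2 = 55 ⇒ n(n−1) = 110. Since 11·10 = 110, n = 11.

11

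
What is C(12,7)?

792

C(12,7) = C(12,5) by symmetry.
C(12,5) = (12·11·10·9·8) / 5! = 95040 / 120 = 792.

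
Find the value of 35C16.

4059928950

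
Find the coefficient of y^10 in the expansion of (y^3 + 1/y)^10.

252

General term: C(10,j)·(y^3)^j·(1/y)^(10-j), with y-exponent 3j − 1(10−j) = 4j − 10.
Set 4j − 10 = 10: j = 5.
C(10,5) = 252; 1^5 = 1; 1^5 = 1.
Coefficient = 252 · 1 · 1 = 252.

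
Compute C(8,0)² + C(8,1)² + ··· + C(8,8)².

12870

Σ C(8,i)² is the coefficient of x^8 in (1+x)^8(1+x)^8 = (1+x)^16, i.e. C(16,8) = 12870.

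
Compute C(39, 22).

51021117810

C(39,22) = C(39,17) by symmetry.
C(39,17) = (39·38·37·36·35·34·33·32·31·30·29·28·27·26·25·24·23) / 17! = 18147570172421919989760000 / 355687428096000 = 51021117810.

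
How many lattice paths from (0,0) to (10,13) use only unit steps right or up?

1144066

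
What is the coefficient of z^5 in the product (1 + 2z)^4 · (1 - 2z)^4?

Coefficient of z^5 = Σ_{j} C(4,j)·2^j·C(4,5-j)·(-2)^(5-j) for j from 1 to 4.
= 128 + (-768) + 768 + (-128) = 0.

0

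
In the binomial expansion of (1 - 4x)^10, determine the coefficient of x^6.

The general term is C(10,j)·(1)^j·(-4x)^(10-j); the x^6 term has j = 4.
C(10,4) = 210.
Coefficient = C(10,4) · (-4)^6 = 210 · 4096 = 860160.

860160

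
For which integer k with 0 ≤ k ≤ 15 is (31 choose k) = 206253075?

13

C(31,k) increases on 0 ≤ k ≤ 15. C(31,12) = 141120525 and C(31,13) = 206253075, so k = 13.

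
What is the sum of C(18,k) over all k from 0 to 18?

Setting x = 1 in (1+x)^18 gives Σ C(18,k) = 2^18 = 262144.

262144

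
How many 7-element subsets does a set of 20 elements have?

C(20,7) = (20·19·18·17·16·15·14) / 7! = 390700800 / 5040 = 77520.

77520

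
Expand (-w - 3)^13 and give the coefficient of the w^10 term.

The general term is C(13,j)·(-w)^j·(-3)^(13-j); the w^10 term has j = 10.
C(13,10) = 286.
Coefficient = C(13,10) · (-3)^3 = 286 · (-27) = -7722.

-7722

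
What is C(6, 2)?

15

C(6,2) = (6·5) / 2! = 30 / 2 = 15.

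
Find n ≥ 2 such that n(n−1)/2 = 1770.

n(n−1)/2 = 1770 ⇒ n(n−1) = 3540. Since 60·59 = 3540, n = 60.

60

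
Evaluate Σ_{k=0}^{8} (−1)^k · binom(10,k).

9

The partial alternating sum Σ_{k=0}^{8} (−1)^k C(10,k) = (−1)^8 C(9,8) = 9.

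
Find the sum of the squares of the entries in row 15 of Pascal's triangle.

155117520

By Vandermonde's identity, Σ C(15,r)² = C(30,15) = 155117520.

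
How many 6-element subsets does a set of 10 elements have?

210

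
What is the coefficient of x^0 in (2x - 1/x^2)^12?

General term: C(12,j)·(2x)^j·(-1/x^2)^(12-j), with x-exponent 1j − 2(12−j) = 3j − 24.
Set 3j − 24 = 0: j = 8.
C(12,8) = 495; 2^8 = 256; (-1)^4 = 1.
Coefficient = 495 · 256 · 1 = 126720.

126720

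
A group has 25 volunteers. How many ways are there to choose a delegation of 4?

12650

This is C(25,4) = 12650.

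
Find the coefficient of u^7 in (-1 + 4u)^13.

28114944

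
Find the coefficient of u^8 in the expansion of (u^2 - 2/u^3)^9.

General term: C(9,j)·(u^2)^j·(-2/u^3)^(9-j), with u-exponent 2j − 3(9−j) = 5j − 27.
Set 5j − 27 = 8: j = 7.
C(9,7) = 36; 1^7 = 1; (-2)^2 = 4.
Coefficient = 36 · 1 · 4 = 144.

144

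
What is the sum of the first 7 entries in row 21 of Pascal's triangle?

1 + 21 + 210 + 1330 + 5985 + 20349 + 54264 = 82160.

82160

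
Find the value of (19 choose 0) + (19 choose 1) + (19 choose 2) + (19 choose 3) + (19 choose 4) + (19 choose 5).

16664

1 + 19 + 171 + 969 + 3876 + 11628 = 16664.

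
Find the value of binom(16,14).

120

C(16,14) = C(16,2) by symmetry.
C(16,2) = (16·15) / 2! = 240 / 2 = 120.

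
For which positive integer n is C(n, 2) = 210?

21

n(n−1)/2 = 210 ⇒ n(n−1) = 420. Since 21·20 = 420, n = 21.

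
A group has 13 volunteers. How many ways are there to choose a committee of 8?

1287

This is C(13,8) = 1287.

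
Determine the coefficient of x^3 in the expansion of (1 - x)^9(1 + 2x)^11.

48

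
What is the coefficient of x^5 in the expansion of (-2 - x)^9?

The general term is C(9,j)·(-2)^j·(-x)^(9-j); the x^5 term has j = 4.
C(9,4) = 126.
Coefficient = C(9,4) · (-2)^4 · (-1)^5 = 126 · 16 · (-1) = -2016.

-2016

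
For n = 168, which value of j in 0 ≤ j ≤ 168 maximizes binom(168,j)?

84

C(168,j) is maximized at j = 168/2 = 84.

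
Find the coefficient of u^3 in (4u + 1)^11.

The general term is C(11,j)·(4u)^j·(1)^(11-j); the u^3 term has j = 3.
C(11,3) = 165.
Coefficient = C(11,3) · 4^3 = 165 · 64 = 10560.

10560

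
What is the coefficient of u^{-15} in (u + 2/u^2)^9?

2304

General term: C(9,j)·(u)^j·(2/u^2)^(9-j), with u-exponent 1j − 2(9−j) = 3j − 18.
Set 3j − 18 = -15: j = 1.
C(9,1) = 9; 1^1 = 1; 2^8 = 256.
Coefficient = 9 · 1 · 256 = 2304.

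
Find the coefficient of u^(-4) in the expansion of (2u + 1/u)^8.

General term: C(8,j)·(2u)^j·(1/u)^(8-j), with u-exponent 1j − 1(8−j) = 2j − 8.
Set 2j − 8 = -4: j = 2.
C(8,2) = 28; 2^2 = 4; 1^6 = 1.
Coefficient = 28 · 4 · 1 = 112.

112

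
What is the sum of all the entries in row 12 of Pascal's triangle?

The entries of row 12 sum to 2^12 = 4096.

4096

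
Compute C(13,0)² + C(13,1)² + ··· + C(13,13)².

10400600

Σ C(13,j)² is the coefficient of x^13 in (1+x)^13(1+x)^13 = (1+x)^26, i.e. C(26,13) = 10400600.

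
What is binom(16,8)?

C(16,8) = (16·15·14·13·12·11·10·9) / 8! = 518918400 / 40320 = 12870.

12870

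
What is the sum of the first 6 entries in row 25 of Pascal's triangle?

1 + 25 + 300 + 2300 + 12650 + 53130 = 68406.

68406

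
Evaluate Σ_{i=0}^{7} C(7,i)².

3432

Σ C(7,i)² is the coefficient of x^7 in (1+x)^7(1+x)^7 = (1+x)^14, i.e. C(14,7) = 3432.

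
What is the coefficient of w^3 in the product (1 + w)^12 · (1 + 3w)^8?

6340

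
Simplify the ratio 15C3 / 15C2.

13/3

C(n,k+1)/C(n,k) = (n−k)/(k+1) = (15−2)/(2+1) = 13/3.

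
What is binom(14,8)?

3003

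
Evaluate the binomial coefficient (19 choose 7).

50388

C(19,7) = (19·18·17·16·15·14·13) / 7! = 253955520 / 5040 = 50388.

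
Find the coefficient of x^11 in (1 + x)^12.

12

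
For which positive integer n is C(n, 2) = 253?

23

n(n−1)/2 = 253 ⇒ n(n−1) = 506. Since 23·22 = 506, n = 23.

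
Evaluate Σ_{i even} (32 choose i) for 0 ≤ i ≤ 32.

Half of (1+1)^32 + (1−1)^32 gives the even-index sum: 2^31 = 2147483648.

2147483648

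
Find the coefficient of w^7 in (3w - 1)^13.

The general term is C(13,j)·(3w)^j·(-1)^(13-j); the w^7 term has j = 7.
C(13,7) = 1716.
Coefficient = C(13,7) · 3^7 = 1716 · 2187 = 3752892.

3752892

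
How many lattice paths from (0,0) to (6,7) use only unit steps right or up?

Each path is a sequence of 13 steps with 6 rights: C(13,6) = 1716.

1716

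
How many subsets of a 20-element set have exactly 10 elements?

Choose the 10 positions: C(20,10) = 184756.

184756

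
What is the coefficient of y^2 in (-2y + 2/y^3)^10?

46080

General term: C(10,j)·(-2y)^j·(2/y^3)^(10-j), with y-exponent 1j − 3(10−j) = 4j − 30.
Set 4j − 30 = 2: j = 8.
C(10,8) = 45; (-2)^8 = 256; 2^2 = 4.
Coefficient = 45 · 256 · 4 = 46080.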